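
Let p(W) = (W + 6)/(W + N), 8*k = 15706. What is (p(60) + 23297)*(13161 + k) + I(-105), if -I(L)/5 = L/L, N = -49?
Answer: 1409761571/4 ≈ 3.5244e+8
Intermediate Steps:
k = 7853/4 (k = (⅛)*15706 = 7853/4 ≈ 1963.3)
p(W) = (6 + W)/(-49 + W) (p(W) = (W + 6)/(W - 49) = (6 + W)/(-49 + W))
I(L) = -5 (I(L) = -5*L/L = -5*1 = -5)
(p(60) + 23297)*(13161 + k) + I(-105) = ((6 + 60)/(-49 + 60) + 23297)*(13161 + 7853/4) - 5 = (66/11 + 23297)*(60497/4) - 5 = ((1/11)*66 + 23297)*(60497/4) - 5 = (6 + 23297)*(60497/4) - 5 = 23303*(60497/4) - 5 = 1409761591/4 - 5 = 1409761571/4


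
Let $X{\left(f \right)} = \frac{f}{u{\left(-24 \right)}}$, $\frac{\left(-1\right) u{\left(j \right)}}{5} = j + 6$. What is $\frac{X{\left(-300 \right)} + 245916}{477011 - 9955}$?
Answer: $\frac{368869}{700584} \approx 0.52652$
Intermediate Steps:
$u{\left(j \right)} = -30 - 5 j$ ($u{\left(j \right)} = - 5 \left(j + 6\right) = - 5 \left(6 + j\right) = -30 - 5 j$)
$X{\left(f \right)} = \frac{f}{90}$ ($X{\left(f \right)} = \frac{f}{-30 - -120} = \frac{f}{-30 + 120} = \frac{f}{90}$)
$\frac{X{\left(-300 \right)} + 245916}{477011 - 9955} = \frac{\frac{1}{90} \left(-300\right) + 245916}{477011 - 9955} = \frac{- \frac{10}{3} + 245916}{467056} = \frac{737738}{3} \cdot \frac{1}{467056} = \frac{368869}{700584}$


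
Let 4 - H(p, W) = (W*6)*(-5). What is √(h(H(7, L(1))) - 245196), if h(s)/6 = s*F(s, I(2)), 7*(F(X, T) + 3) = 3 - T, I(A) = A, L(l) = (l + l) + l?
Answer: 2*I*√3023391/7 ≈ 496.8*I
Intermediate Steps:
L(l) = 3*l (L(l) = 2*l + l = 3*l)
H(p, W) = 4 + 30*W (H(p, W) = 4 - W*6*(-5) = 4 - 6*W*(-5) = 4 - (-30)*W = 4 + 30*W)
F(X, T) = -18/7 - T/7 (F(X, T) = -3 + (3 - T)/7 = -3 + (3/7 - T/7) = -18/7 - T/7)
h(s) = -120*s/7 (h(s) = 6*(s*(-18/7 - ⅐*2)) = 6*(s*(-18/7 - 2/7)) = 6*(s*(-20/7)) = 6*(-20*s/7) = -120*s/7)
√(h(H(7, L(1))) - 245196) = √(-120*(4 + 30*(3*1))/7 - 245196) = √(-120*(4 + 30*3)/7 - 245196) = √(-120*(4 + 90)/7 - 245196) = √(-120/7*94 - 245196) = √(-11280/7 - 245196) = √(-1727652/7) = 2*I*√3023391/7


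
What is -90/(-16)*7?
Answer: 315/8 ≈ 39.375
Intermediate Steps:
-90/(-16)*7 = -90*(-1)/16*7 = -18*(-5/16)*7 = (45/8)*7 = 315/8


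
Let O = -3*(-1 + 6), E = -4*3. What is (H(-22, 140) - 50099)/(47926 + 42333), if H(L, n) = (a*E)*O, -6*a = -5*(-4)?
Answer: -50699/90259 ≈ -0.56171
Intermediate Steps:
E = -12
a = -10/3 (a = -(-5)*(-4)/6 = -1/6*20 = -10/3 ≈ -3.3333)
O = -15 (O = -3*5 = -15)
H(L, n) = -600 (H(L, n) = -10/3*(-12)*(-15) = 40*(-15) = -600)
(H(-22, 140) - 50099)/(47926 + 42333) = (-600 - 50099)/(47926 + 42333) = -50699/90259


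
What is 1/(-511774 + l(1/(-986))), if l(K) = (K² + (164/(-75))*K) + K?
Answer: -72914700/37315847589971 ≈ -1.9540e-6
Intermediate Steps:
l(K) = K² - 89*K/75 (l(K) = (K² + (164*(-1/75))*K) + K = (K² - 164*K/75) + K = K² - 89*K/75)
1/(-511774 + l(1/(-986))) = 1/(-511774 + (1/75)*(-89 + 75/(-986))/(-986)) = 1/(-511774 + (1/75)*(-1/986)*(-89 + 75*(-1/986))) = 1/(-511774 + (1/75)*(-1/986)*(-89 - 75/986)) = 1/(-511774 + (1/75)*(-1/986)*(-87829/986)) = 1/(-511774 + 87829/72914700) = 1/(-37315847589971/72914700) = -72914700/37315847589971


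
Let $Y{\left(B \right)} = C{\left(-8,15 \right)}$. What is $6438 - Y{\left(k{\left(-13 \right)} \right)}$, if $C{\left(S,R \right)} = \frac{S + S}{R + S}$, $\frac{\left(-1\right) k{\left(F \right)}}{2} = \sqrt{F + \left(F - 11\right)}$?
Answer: $\frac{45082}{7} \approx 6440.3$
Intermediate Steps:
$k{\left(F \right)} = - 2 \sqrt{-11 + 2 F}$ ($k{\left(F \right)} = - 2 \sqrt{F + \left(F - 11\right)} = - 2 \sqrt{F + \left(-11 + F\right)} = - 2 \sqrt{-11 + 2 F}$)
$C{\left(S,R \right)} = \frac{2 S}{R + S}$
$Y{\left(B \right)} = - \frac{16}{7}$ ($Y{\left(B \right)} = 2 \left(-8\right) \frac{1}{15 - 8} = 2 \left(-8\right) \frac{1}{7} = - \frac{16}{7}$)
$6438 - Y{\left(k{\left(-13 \right)} \right)} = 6438 - - \frac{16}{7} = 6438 + \frac{16}{7} = \frac{45082}{7}$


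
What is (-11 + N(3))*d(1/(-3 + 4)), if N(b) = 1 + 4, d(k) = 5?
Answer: -30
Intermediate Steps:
N(b) = 5
(-11 + N(3))*d(1/(-3 + 4)) = (-11 + 5)*5 = -6*5 = -30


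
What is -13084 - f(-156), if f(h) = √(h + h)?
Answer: -13084 - 2*I*√78 ≈ -13084.0 - 17.664*I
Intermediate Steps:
f(h) = √2*√h (f(h) = √(2*h) = √2*√h)
-13084 - f(-156) = -13084 - √2*√(-156) = -13084 - √2*2*I*√39 = -13084 - 2*I*√78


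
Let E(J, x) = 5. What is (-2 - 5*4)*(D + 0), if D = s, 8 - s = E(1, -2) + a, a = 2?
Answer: -22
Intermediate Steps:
s = 1 (s = 8 - (5 + 2) = 8 - 1*7 = 8 - 7 = 1)
D = 1
(-2 - 5*4)*(D + 0) = (-2 - 5*4)*(1 + 0) = (-2 - 20)*1 = -22*1 = -22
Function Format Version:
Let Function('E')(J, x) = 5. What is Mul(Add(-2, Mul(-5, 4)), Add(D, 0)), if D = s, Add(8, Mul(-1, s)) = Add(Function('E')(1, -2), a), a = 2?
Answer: -22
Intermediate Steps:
s = 1 (s = Add(8, Mul(-1, Add(5, 2))) = Add(8, Mul(-1, 7)) = Add(8, -7) = 1)
D = 1
Mul(Add(-2, Mul(-5, 4)), Add(D, 0)) = Mul(Add(-2, Mul(-5, 4)), Add(1, 0)) = Mul(Add(-2, -20), 1) = Mul(-22, 1) = -22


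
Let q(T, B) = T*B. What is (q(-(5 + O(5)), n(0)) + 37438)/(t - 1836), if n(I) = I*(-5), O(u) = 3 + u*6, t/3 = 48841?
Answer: 37438/144687 ≈ 0.25875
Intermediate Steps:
t = 146523 (t = 3*48841 = 146523)
O(u) = 3 + 6*u
n(I) = -5*I
q(T, B) = B*T
(q(-(5 + O(5)), n(0)) + 37438)/(t - 1836) = ((-5*0)*(-(5 + (3 + 6*5))) + 37438)/(146523 - 1836) = (0*(-(5 + (3 + 30))) + 37438)/144687 = (0*(-(5 + 33)) + 37438)*(1/144687) = (0*(-1*38) + 37438)*(1/144687) = (0*(-38) + 37438)*(1/144687) = (0 + 37438)*(1/144687) = 37438*(1/144687) = 37438/144687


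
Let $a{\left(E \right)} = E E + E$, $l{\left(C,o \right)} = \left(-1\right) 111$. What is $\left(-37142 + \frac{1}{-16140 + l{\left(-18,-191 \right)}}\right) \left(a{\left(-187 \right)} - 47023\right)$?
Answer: $\frac{7388602024963}{16251} \approx 4.5465 \cdot 10^{8}$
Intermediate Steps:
$l{\left(C,o \right)} = -111$
$a{\left(E \right)} = E + E^{2}$ ($a{\left(E \right)} = E^{2} + E = E + E^{2}$)
$\left(-37142 + \frac{1}{-16140 + l{\left(-18,-191 \right)}}\right) \left(a{\left(-187 \right)} - 47023\right) = \left(-37142 + \frac{1}{-16140 - 111}\right) \left(- 187 \left(1 - 187\right) - 47023\right) = \left(-37142 + \frac{1}{-16251}\right) \left(\left(-187\right) \left(-186\right) - 47023\right) = \left(-37142 - \frac{1}{16251}\right) \left(34782 - 47023\right) = \left(- \frac{603594643}{16251}\right) \left(-12241\right) = \frac{7388602024963}{16251}$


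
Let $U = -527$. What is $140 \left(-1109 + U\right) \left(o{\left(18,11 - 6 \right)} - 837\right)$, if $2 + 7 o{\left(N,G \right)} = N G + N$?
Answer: $188238160$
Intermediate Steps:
$o{\left(N,G \right)} = - \frac{2}{7} + \frac{N}{7} + \frac{G N}{7}$ ($o{\left(N,G \right)} = - \frac{2}{7} + \frac{N G + N}{7} = - \frac{2}{7} + \frac{G N + N}{7} = - \frac{2}{7} + \frac{N + G N}{7} = - \frac{2}{7} + \left(\frac{N}{7} + \frac{G N}{7}\right) = - \frac{2}{7} + \frac{N}{7} + \frac{G N}{7}$)
$140 \left(-1109 + U\right) \left(o{\left(18,11 - 6 \right)} - 837\right) = 140 \left(-1109 - 527\right) \left(\left(- \frac{2}{7} + \frac{1}{7} \cdot 18 + \frac{1}{7} \left(11 - 6\right) 18\right) - 837\right) = 140 \left(- 1636 \left(\left(- \frac{2}{7} + \frac{18}{7} + \frac{1}{7} \left(11 - 6\right) 18\right) - 837\right)\right) = 140 \left(- 1636 \left(\left(- \frac{2}{7} + \frac{18}{7} + \frac{1}{7} \cdot 5 \cdot 18\right) - 837\right)\right) = 140 \left(- 1636 \left(\left(- \frac{2}{7} + \frac{18}{7} + \frac{90}{7}\right) - 837\right)\right) = 140 \left(- 1636 \left(\frac{106}{7} - 837\right)\right) = 140 \left(\left(-1636\right) \left(- \frac{5753}{7}\right)\right) = 140 \cdot \frac{9411908}{7} = 188238160$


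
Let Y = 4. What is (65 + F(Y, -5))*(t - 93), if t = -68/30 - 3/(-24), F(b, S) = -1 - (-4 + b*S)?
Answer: -125587/15 ≈ -8372.5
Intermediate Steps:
F(b, S) = 3 - S*b (F(b, S) = -1 - (-4 + S*b) = -1 + (4 - S*b) = 3 - S*b)
t = -257/120 (t = -68*1/30 - 3*(-1/24) = -34/15 + 1/8 = -257/120 ≈ -2.1417)
(65 + F(Y, -5))*(t - 93) = (65 + (3 - 1*(-5)*4))*(-257/120 - 93) = (65 + (3 + 20))*(-11417/120) = (65 + 23)*(-11417/120) = 88*(-11417/120) = -125587/15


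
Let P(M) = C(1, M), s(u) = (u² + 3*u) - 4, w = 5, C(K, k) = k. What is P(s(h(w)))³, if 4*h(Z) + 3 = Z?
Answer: -729/64 ≈ -11.391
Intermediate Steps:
h(Z) = -¾ + Z/4
s(u) = -4 + u² + 3*u
P(M) = M
P(s(h(w)))³ = (-4 + (-¾ + (¼)*5)² + 3*(-¾ + (¼)*5))³ = (-4 + (-¾ + 5/4)² + 3*(-¾ + 5/4))³ = (-4 + (½)² + 3*(½))³ = (-4 + ¼ + 3/2)³ = (-9/4)³ = -729/64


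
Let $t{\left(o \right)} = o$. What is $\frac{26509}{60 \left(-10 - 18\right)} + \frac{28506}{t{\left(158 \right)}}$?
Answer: $\frac{3121547}{18960} \approx 164.64$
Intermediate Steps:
$\frac{26509}{60 \left(-10 - 18\right)} + \frac{28506}{t{\left(158 \right)}} = \frac{26509}{60 \left(-10 - 18\right)} + \frac{28506}{158} = \frac{26509}{60 \left(-28\right)} + 28506 \cdot \frac{1}{158} = \frac{26509}{-1680} + \frac{14253}{79} = 26509 \left(- \frac{1}{1680}\right) + \frac{14253}{79} = - \frac{3787}{240} + \frac{14253}{79} = \frac{3121547}{18960}$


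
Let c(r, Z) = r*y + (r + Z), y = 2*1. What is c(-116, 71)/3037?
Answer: -277/3037 ≈ -0.091208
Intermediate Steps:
y = 2
c(r, Z) = Z + 3*r (c(r, Z) = r*2 + (r + Z) = 2*r + (Z + r) = Z + 3*r)
c(-116, 71)/3037 = (71 + 3*(-116))/3037 = (71 - 348)*(1/3037) = -277*1/3037 = -277/3037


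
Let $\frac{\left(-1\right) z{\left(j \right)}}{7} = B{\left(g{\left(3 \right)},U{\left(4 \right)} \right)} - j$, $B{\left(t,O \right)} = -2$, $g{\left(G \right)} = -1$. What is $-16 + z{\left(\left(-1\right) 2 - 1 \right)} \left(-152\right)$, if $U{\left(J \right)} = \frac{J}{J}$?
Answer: $1048$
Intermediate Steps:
$U{\left(J \right)} = 1$
$z{\left(j \right)} = 14 + 7 j$ ($z{\left(j \right)} = - 7 \left(-2 - j\right) = 14 + 7 j$)
$-16 + z{\left(\left(-1\right) 2 - 1 \right)} \left(-152\right) = -16 + \left(14 + 7 \left(\left(-1\right) 2 - 1\right)\right) \left(-152\right) = -16 + \left(14 + 7 \left(-2 - 1\right)\right) \left(-152\right) = -16 + \left(14 + 7 \left(-3\right)\right) \left(-152\right) = -16 + \left(14 - 21\right) \left(-152\right) = -16 - -1064 = -16 + 1064 = 1048$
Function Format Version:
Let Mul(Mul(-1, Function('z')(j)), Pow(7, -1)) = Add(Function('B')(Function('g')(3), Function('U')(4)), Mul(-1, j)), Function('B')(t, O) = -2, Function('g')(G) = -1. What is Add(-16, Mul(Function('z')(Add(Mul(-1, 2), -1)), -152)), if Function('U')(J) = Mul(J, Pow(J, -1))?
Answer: 1048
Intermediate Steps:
Function('U')(J) = 1
Function('z')(j) = Add(14, Mul(7, j)) (Function('z')(j) = Mul(-7, Add(-2, Mul(-1, j))) = Add(14, Mul(7, j)))
Add(-16, Mul(Function('z')(Add(Mul(-1, 2), -1)), -152)) = Add(-16, Mul(Add(14, Mul(7, Add(Mul(-1, 2), -1))), -152)) = Add(-16, Mul(Add(14, Mul(7, Add(-2, -1))), -152)) = Add(-16, Mul(Add(14, Mul(7, -3)), -152)) = Add(-16, Mul(Add(14, -21), -152)) = Add(-16, Mul(-7, -152)) = Add(-16, 1064) = 1048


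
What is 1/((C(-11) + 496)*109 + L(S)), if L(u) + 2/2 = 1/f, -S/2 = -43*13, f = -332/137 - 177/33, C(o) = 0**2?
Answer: 11735/634427798 ≈ 1.8497e-5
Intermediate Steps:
C(o) = 0
f = -11735/1507 (f = -332*1/137 - 177*1/33 = -332/137 - 59/11 = -11735/1507 ≈ -7.7870)
S = 1118 (S = -(-86)*13 = -2*(-559) = 1118)
L(u) = -13242/11735 (L(u) = -1 + 1/(-11735/1507) = -1 - 1507/11735 = -13242/11735)
1/((C(-11) + 496)*109 + L(S)) = 1/((0 + 496)*109 - 13242/11735) = 1/(496*109 - 13242/11735) = 1/(54064 - 13242/11735) = 1/(634427798/11735) = 11735/634427798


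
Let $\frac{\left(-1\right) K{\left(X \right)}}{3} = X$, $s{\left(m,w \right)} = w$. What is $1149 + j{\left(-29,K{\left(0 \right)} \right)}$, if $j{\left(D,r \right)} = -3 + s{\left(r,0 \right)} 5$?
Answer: $1146$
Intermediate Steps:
$K{\left(X \right)} = - 3 X$
$j{\left(D,r \right)} = -3$ ($j{\left(D,r \right)} = -3 + 0 \cdot 5 = -3 + 0 = -3$)
$1149 + j{\left(-29,K{\left(0 \right)} \right)} = 1149 - 3 = 1146$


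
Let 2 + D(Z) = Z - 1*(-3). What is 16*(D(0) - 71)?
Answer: -1120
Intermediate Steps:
D(Z) = 1 + Z (D(Z) = -2 + (Z - 1*(-3)) = -2 + (Z + 3) = -2 + (3 + Z) = 1 + Z)
16*(D(0) - 71) = 16*((1 + 0) - 71) = 16*(1 - 71) = 16*(-70) = -1120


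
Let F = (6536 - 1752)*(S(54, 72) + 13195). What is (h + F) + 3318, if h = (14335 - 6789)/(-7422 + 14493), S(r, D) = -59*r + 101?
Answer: 342021152164/7071 ≈ 4.8370e+7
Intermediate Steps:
S(r, D) = 101 - 59*r
h = 7546/7071 ≈ 1.0672
F = 48366240 (F = (6536 - 1752)*((101 - 59*54) + 13195) = 4784*((101 - 3186) + 13195) = 4784*(-3085 + 13195) = 4784*10110 = 48366240)
(h + F) + 3318 = (7546/7071 + 48366240) + 3318 = 341997690586/7071 + 3318 = 342021152164/7071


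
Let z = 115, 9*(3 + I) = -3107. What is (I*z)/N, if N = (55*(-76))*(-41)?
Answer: -36041/154242 ≈ -0.23367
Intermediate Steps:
I = -3134/9 (I = -3 + (⅑)*(-3107) = -3 - 3107/9 = -3134/9 ≈ -348.22)
N = 171380 (N = -4180*(-41) = 171380)
(I*z)/N = -3134/9*115/171380 = -360410/9*1/171380 = -36041/154242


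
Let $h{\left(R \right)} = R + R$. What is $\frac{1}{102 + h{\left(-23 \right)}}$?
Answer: $\frac{1}{56} \approx 0.017857$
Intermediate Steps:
$h{\left(R \right)} = 2 R$
$\frac{1}{102 + h{\left(-23 \right)}} = \frac{1}{102 + 2 \left(-23\right)} = \frac{1}{102 - 46} = \frac{1}{56}$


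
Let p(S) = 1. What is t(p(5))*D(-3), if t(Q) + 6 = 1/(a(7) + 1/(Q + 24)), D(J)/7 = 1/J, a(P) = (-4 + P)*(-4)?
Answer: 12733/897 ≈ 14.195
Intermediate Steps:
a(P) = 16 - 4*P
D(J) = 7/J (D(J) = 7*(1/J) = 7/J)
t(Q) = -6 + 1/(-12 + 1/(24 + Q)) (t(Q) = -6 + 1/((16 - 4*7) + 1/(Q + 24)) = -6 + 1/((16 - 28) + 1/(24 + Q)) = -6 + 1/(-12 + 1/(24 + Q)))
t(p(5))*D(-3) = ((-1746 - 73*1)/(287 + 12*1))*(7/(-3)) = ((-1746 - 73)/(287 + 12))*(7*(-1/3)) = (-1819/299)*(-7/3) = ((1/299)*(-1819))*(-7/3) = -1819/299*(-7/3) = 12733/897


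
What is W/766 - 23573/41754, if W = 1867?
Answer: 14974450/7995891 ≈ 1.8728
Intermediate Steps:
W/766 - 23573/41754 = 1867/766 - 23573/41754 = 14974450/7995891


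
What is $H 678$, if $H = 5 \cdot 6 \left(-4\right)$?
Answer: $-81360$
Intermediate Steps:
$H = -120$ ($H = 30 \left(-4\right) = -120$)
$H 678 = \left(-120\right) 678 = -81360$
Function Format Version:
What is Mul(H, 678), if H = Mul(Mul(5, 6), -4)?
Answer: -81360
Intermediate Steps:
H = -120 (H = Mul(30, -4) = -120)
Mul(H, 678) = Mul(-120, 678) = -81360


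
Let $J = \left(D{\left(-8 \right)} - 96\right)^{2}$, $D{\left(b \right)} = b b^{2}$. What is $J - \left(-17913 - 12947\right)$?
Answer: $400524$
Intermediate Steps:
$D{\left(b \right)} = b^{3}$
$J = 369664$ ($J = \left(\left(-8\right)^{3} - 96\right)^{2} = \left(-512 - 96\right)^{2} = \left(-608\right)^{2} = 369664$)
$J - \left(-17913 - 12947\right) = 369664 - \left(-17913 - 12947\right) = 369664 - -30860 = 369664 + 30860 = 400524$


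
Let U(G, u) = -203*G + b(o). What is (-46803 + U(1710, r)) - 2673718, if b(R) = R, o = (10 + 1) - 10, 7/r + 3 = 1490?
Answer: -3067650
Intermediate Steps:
r = 7/1487 (r = 7/(-3 + 1490) = 7/1487 ≈ 0.0047075)
o = 1 (o = 11 - 10 = 1)
U(G, u) = 1 - 203*G (U(G, u) = -203*G + 1 = 1 - 203*G)
(-46803 + U(1710, r)) - 2673718 = (-46803 + (1 - 203*1710)) - 2673718 = (-46803 + (1 - 347130)) - 2673718 = (-46803 - 347129) - 2673718 = -393932 - 2673718 = -3067650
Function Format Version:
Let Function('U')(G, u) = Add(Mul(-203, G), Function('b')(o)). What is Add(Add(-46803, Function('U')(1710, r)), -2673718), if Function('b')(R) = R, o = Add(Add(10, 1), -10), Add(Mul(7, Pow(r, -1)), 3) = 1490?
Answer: -3067650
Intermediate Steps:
r = Rational(7, 1487) (r = Mul(7, Pow(Add(-3, 1490), -1)) = Mul(7, Pow(1487, -1)) = Mul(7, Rational(1, 1487)) = Rational(7, 1487) ≈ 0.0047075)
o = 1 (o = Add(11, -10) = 1)
Function('U')(G, u) = Add(1, Mul(-203, G)) (Function('U')(G, u) = Add(Mul(-203, G), 1) = Add(1, Mul(-203, G)))
Add(Add(-46803, Function('U')(1710, r)), -2673718) = Add(Add(-46803, Add(1, Mul(-203, 1710))), -2673718) = Add(Add(-46803, Add(1, -347130)), -2673718) = Add(Add(-46803, -347129), -2673718) = Add(-393932, -2673718) = -3067650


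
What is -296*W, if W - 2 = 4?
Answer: -1776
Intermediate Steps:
W = 6 (W = 2 + 4 = 6)
-296*W = -296*6 = -1776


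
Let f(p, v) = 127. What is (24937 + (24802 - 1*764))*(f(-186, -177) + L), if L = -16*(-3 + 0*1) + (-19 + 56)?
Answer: 10382700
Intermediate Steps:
L = 85 (L = -16*(-3 + 0) + 37 = -16*(-3) + 37 = 48 + 37 = 85)
(24937 + (24802 - 1*764))*(f(-186, -177) + L) = (24937 + (24802 - 1*764))*(127 + 85) = (24937 + (24802 - 764))*212 = (24937 + 24038)*212 = 48975*212 = 10382700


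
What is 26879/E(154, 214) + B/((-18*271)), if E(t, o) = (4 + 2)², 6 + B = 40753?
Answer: 2400905/3252 ≈ 738.29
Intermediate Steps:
B = 40747 (B = -6 + 40753 = 40747)
E(t, o) = 36 (E(t, o) = 6² = 36)
26879/E(154, 214) + B/((-18*271)) = 26879/36 + 40747/((-18*271)) = 26879*(1/36) + 40747/(-4878) = 26879/36 + 40747*(-1/4878) = 26879/36 - 40747/4878 = 2400905/3252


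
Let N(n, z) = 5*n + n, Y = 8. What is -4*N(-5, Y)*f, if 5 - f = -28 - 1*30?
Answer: 7560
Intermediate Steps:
f = 63 (f = 5 - (-28 - 1*30) = 5 - (-28 - 30) = 5 - 1*(-58) = 5 + 58 = 63)
N(n, z) = 6*n
-4*N(-5, Y)*f = -4*6*(-5)*63 = -(-120)*63 = -4*(-1890) = 7560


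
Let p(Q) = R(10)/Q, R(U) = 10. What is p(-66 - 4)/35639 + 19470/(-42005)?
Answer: -971456263/2095822673 ≈ -0.46352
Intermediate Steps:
p(Q) = 10/Q
p(-66 - 4)/35639 + 19470/(-42005) = (10/(-66 - 4))/35639 + 19470/(-42005) = (10/(-70))*(1/35639) + 19470*(-1/42005) = (10*(-1/70))*(1/35639) - 3894/8401 = -1/7*1/35639 - 3894/8401 = -1/249473 - 3894/8401 = -971456263/2095822673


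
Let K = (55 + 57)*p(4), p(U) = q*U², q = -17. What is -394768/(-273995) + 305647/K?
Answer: -71719537413/8346983680 ≈ -8.5923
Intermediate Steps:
p(U) = -17*U²
K = -30464 (K = (55 + 57)*(-17*4²) = 112*(-17*16) = 112*(-272) = -30464)
-394768/(-273995) + 305647/K = -394768/(-273995) + 305647/(-30464) = -394768*(-1/273995) + 305647*(-1/30464) = 394768/273995 - 305647/30464 = -71719537413/8346983680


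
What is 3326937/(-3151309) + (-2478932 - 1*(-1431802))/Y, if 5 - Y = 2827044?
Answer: -6105550456373/8908873444051 ≈ -0.68533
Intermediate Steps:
Y = -2827039 (Y = 5 - 1*2827044 = 5 - 2827044 = -2827039)
3326937/(-3151309) + (-2478932 - 1*(-1431802))/Y = 3326937/(-3151309) + (-2478932 - 1*(-1431802))/(-2827039) = 3326937*(-1/3151309) + (-2478932 + 1431802)*(-1/2827039) = -3326937/3151309 - 1047130*(-1/2827039) = -3326937/3151309 + 1047130/2827039 = -6105550456373/8908873444051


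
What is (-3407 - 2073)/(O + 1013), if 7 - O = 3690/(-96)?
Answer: -17536/3387 ≈ -5.1774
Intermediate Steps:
O = 727/16 (O = 7 - 3690/(-96) = 7 - 3690*(-1)/96 = 7 - 1*(-615/16) = 7 + 615/16 = 727/16 ≈ 45.438)
(-3407 - 2073)/(O + 1013) = (-3407 - 2073)/(727/16 + 1013) = -5480/16935/16 = -5480*16/16935 = -17536/3387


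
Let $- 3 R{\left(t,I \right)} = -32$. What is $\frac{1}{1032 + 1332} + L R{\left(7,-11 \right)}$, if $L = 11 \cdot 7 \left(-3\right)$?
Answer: $- \frac{5824895}{2364} \approx -2464.0$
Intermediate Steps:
$R{\left(t,I \right)} = \frac{32}{3}$ ($R{\left(t,I \right)} = \left(- \frac{1}{3}\right) \left(-32\right) = \frac{32}{3}$)
$L = -231$ ($L = 77 \left(-3\right) = -231$)
$\frac{1}{1032 + 1332} + L R{\left(7,-11 \right)} = \frac{1}{1032 + 1332} - 2464 = \frac{1}{2364} - 2464 = - \frac{5824895}{2364}$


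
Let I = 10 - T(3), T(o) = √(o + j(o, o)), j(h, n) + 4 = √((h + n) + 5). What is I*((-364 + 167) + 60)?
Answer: -1370 + 137*√(-1 + √11) ≈ -1161.5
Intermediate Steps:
j(h, n) = -4 + √(5 + h + n) (j(h, n) = -4 + √((h + n) + 5) = -4 + √(5 + h + n))
T(o) = √(-4 + o + √(5 + 2*o)) (T(o) = √(o + (-4 + √(5 + o + o))) = √(o + (-4 + √(5 + 2*o))) = √(-4 + o + √(5 + 2*o)))
I = 10 - √(-1 + √11) (I = 10 - √(-4 + 3 + √(5 + 2*3)) = 10 - √(-4 + 3 + √(5 + 6)) = 10 - √(-4 + 3 + √11) = 10 - √(-1 + √11) ≈ 8.4780)
I*((-364 + 167) + 60) = (10 - √(-1 + √11))*((-364 + 167) + 60) = (10 - √(-1 + √11))*(-197 + 60) = (10 - √(-1 + √11))*(-137) = -1370 + 137*√(-1 + √11)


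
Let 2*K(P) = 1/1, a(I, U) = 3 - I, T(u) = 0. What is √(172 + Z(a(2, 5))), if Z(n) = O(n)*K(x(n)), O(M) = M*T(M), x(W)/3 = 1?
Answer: 2*√43 ≈ 13.115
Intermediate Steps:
x(W) = 3 (x(W) = 3*1 = 3)
K(P) = ½ (K(P) = (½)/1 = (½)*1 = ½)
O(M) = 0 (O(M) = M*0 = 0)
Z(n) = 0 (Z(n) = 0*(½) = 0)
√(172 + Z(a(2, 5))) = √(172 + 0) = √172 = 2*√43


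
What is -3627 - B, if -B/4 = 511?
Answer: -1583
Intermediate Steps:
B = -2044 (B = -4*511 = -2044)
-3627 - B = -3627 - 1*(-2044) = -3627 + 2044 = -1583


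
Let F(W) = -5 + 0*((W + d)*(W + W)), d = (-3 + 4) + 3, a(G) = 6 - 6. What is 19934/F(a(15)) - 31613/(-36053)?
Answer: -718522437/180265 ≈ -3985.9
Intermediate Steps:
a(G) = 0
d = 4 (d = 1 + 3 = 4)
F(W) = -5 (F(W) = -5 + 0*((W + 4)*(W + W)) = -5 + 0*((4 + W)*(2*W)) = -5 + 0*(2*W*(4 + W)) = -5 + 0 = -5)
19934/F(a(15)) - 31613/(-36053) = 19934/(-5) - 31613/(-36053) = 19934*(-⅕) - 31613*(-1/36053) = -19934/5 + 31613/36053 = -718522437/180265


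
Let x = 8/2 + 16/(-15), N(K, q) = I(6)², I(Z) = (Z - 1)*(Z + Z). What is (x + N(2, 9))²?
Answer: 2920753936/225 ≈ 1.2981e+7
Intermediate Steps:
I(Z) = 2*Z*(-1 + Z) (I(Z) = (-1 + Z)*(2*Z) = 2*Z*(-1 + Z))
N(K, q) = 3600 (N(K, q) = (2*6*(-1 + 6))² = (2*6*5)² = 60² = 3600)
x = 44/15 (x = 8*(½) + 16*(-1/15) = 4 - 16/15 = 44/15 ≈ 2.9333)
(x + N(2, 9))² = (44/15 + 3600)² = (54044/15)² = 2920753936/225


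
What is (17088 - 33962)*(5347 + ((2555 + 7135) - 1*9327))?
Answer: -96350540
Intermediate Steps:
(17088 - 33962)*(5347 + ((2555 + 7135) - 1*9327)) = -16874*(5347 + (9690 - 9327)) = -16874*(5347 + 363) = -16874*5710 = -96350540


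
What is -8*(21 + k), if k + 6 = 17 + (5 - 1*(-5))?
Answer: -336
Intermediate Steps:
k = 21 (k = -6 + (17 + (5 - 1*(-5))) = -6 + (17 + (5 + 5)) = -6 + (17 + 10) = -6 + 27 = 21)
-8*(21 + k) = -8*(21 + 21) = -8*42 = -336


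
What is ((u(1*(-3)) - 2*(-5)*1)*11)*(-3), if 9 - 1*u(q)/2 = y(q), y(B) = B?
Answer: -1122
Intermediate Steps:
u(q) = 18 - 2*q
((u(1*(-3)) - 2*(-5)*1)*11)*(-3) = (((18 - 2*(-3)) - 2*(-5)*1)*11)*(-3) = (((18 - 2*(-3)) + 10*1)*11)*(-3) = (((18 + 6) + 10)*11)*(-3) = ((24 + 10)*11)*(-3) = (34*11)*(-3) = 374*(-3) = -1122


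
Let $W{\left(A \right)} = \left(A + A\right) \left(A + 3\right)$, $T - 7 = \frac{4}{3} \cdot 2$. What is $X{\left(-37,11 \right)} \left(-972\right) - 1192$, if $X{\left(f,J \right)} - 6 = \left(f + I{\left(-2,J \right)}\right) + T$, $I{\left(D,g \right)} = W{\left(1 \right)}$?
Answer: $11768$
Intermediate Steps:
$T = \frac{29}{3}$ ($T = 7 + \frac{4}{3} \cdot 2 = 7 + \frac{8}{3} = \frac{29}{3} \approx 9.6667$)
$W{\left(A \right)} = 2 A \left(3 + A\right)$
$I{\left(D,g \right)} = 8$ ($I{\left(D,g \right)} = 2 \cdot 1 \left(3 + 1\right) = 2 \cdot 1 \cdot 4 = 8$)
$X{\left(f,J \right)} = \frac{71}{3} + f$ ($X{\left(f,J \right)} = 6 + \left(\left(f + 8\right) + \frac{29}{3}\right) = 6 + \left(\left(8 + f\right) + \frac{29}{3}\right) = 6 + \left(\frac{53}{3} + f\right) = \frac{71}{3} + f$)
$X{\left(-37,11 \right)} \left(-972\right) - 1192 = \left(\frac{71}{3} - 37\right) \left(-972\right) - 1192 = \left(- \frac{40}{3}\right) \left(-972\right) - 1192 = 12960 - 1192 = 11768$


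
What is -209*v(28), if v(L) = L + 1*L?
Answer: -11704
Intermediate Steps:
v(L) = 2*L (v(L) = L + L = 2*L)
-209*v(28) = -418*28 = -209*56 = -11704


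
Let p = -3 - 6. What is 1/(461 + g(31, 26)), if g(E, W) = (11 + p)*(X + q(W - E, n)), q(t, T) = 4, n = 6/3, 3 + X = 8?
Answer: 1/479 ≈ 0.0020877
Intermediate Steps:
X = 5 (X = -3 + 8 = 5)
n = 2 (n = 6*(1/3) = 2)
p = -9
g(E, W) = 18 (g(E, W) = (11 - 9)*(5 + 4) = 2*9 = 18)
1/(461 + g(31, 26)) = 1/(461 + 18) = 1/479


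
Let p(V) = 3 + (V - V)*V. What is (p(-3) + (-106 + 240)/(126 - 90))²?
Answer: 14641/324 ≈ 45.188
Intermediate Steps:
p(V) = 3 (p(V) = 3 + 0*V = 3 + 0 = 3)
(p(-3) + (-106 + 240)/(126 - 90))² = (3 + (-106 + 240)/(126 - 90))² = (3 + 134/36)² = (3 + 134*(1/36))² = (3 + 67/18)² = (121/18)² = 14641/324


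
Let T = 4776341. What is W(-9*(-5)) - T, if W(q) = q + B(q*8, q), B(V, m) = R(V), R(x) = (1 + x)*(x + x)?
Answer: -4516376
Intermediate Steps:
R(x) = 2*x*(1 + x) (R(x) = (1 + x)*(2*x) = 2*x*(1 + x))
B(V, m) = 2*V*(1 + V)
W(q) = q + 16*q*(1 + 8*q) (W(q) = q + 2*(q*8)*(1 + q*8) = q + 2*(8*q)*(1 + 8*q) = q + 16*q*(1 + 8*q))
W(-9*(-5)) - T = (-9*(-5))*(17 + 128*(-9*(-5))) - 1*4776341 = 45*(17 + 128*45) - 4776341 = 45*(17 + 5760) - 4776341 = 45*5777 - 4776341 = 259965 - 4776341 = -4516376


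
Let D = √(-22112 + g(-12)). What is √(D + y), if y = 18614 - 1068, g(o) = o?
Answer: √(17546 + 2*I*√5531) ≈ 132.46 + 0.5614*I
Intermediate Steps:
y = 17546
D = 2*I*√5531 (D = √(-22112 - 12) = √(-22124) = 2*I*√5531 ≈ 148.74*I)
√(D + y) = √(2*I*√5531 + 17546) = √(17546 + 2*I*√5531)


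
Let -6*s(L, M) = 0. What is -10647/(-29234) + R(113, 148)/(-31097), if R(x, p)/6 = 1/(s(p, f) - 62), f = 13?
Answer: 10263870231/28181780638 ≈ 0.36420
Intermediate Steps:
s(L, M) = 0 (s(L, M) = -⅙*0 = 0)
R(x, p) = -3/31 (R(x, p) = 6/(0 - 62) = 6/(-62) = 6*(-1/62) = -3/31)
-10647/(-29234) + R(113, 148)/(-31097) = -10647/(-29234) - 3/31/(-31097) = -10647*(-1/29234) - 3/31*(-1/31097) = 10647/29234 + 3/964007 = 10263870231/28181780638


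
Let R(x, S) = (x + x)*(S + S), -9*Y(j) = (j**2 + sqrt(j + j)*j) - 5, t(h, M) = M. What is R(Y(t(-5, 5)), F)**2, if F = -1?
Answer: 10400/81 + 3200*sqrt(10)/81 ≈ 253.32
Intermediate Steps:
Y(j) = 5/9 - j**2/9 - sqrt(2)*j**(3/2)/9 (Y(j) = -((j**2 + sqrt(j + j)*j) - 5)/9 = -((j**2 + sqrt(2*j)*j) - 5)/9 = -((j**2 + (sqrt(2)*sqrt(j))*j) - 5)/9 = -((j**2 + sqrt(2)*j**(3/2)) - 5)/9 = -(-5 + j**2 + sqrt(2)*j**(3/2))/9 = 5/9 - j**2/9 - sqrt(2)*j**(3/2)/9)
R(x, S) = 4*S*x (R(x, S) = (2*x)*(2*S) = 4*S*x)
R(Y(t(-5, 5)), F)**2 = (4*(-1)*(5/9 - 1/9*5**2 - sqrt(2)*5**(3/2)/9))**2 = (4*(-1)*(5/9 - 1/9*25 - sqrt(2)*5*sqrt(5)/9))**2 = (4*(-1)*(5/9 - 25/9 - 5*sqrt(10)/9))**2 = (4*(-1)*(-20/9 - 5*sqrt(10)/9))**2 = (80/9 + 20*sqrt(10)/9)**2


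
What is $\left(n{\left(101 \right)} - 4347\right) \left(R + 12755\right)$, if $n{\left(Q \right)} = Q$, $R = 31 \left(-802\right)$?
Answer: $51406322$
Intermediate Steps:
$R = -24862$
$\left(n{\left(101 \right)} - 4347\right) \left(R + 12755\right) = \left(101 - 4347\right) \left(-24862 + 12755\right) = \left(-4246\right) \left(-12107\right) = 51406322$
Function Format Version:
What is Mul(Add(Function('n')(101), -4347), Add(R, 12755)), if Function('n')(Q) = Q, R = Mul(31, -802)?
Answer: 51406322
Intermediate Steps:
R = -24862
Mul(Add(Function('n')(101), -4347), Add(R, 12755)) = Mul(Add(101, -4347), Add(-24862, 12755)) = Mul(-4246, -12107) = 51406322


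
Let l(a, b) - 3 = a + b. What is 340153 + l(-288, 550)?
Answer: 340418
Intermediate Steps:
l(a, b) = 3 + a + b (l(a, b) = 3 + (a + b) = 3 + a + b)
340153 + l(-288, 550) = 340153 + (3 - 288 + 550) = 340153 + 265 = 340418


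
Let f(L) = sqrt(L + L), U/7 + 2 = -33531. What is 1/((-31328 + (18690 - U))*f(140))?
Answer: sqrt(70)/31093020 ≈ 2.6908e-7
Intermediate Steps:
U = -234731 (U = -14 + 7*(-33531) = -14 - 234717 = -234731)
f(L) = sqrt(2)*sqrt(L) (f(L) = sqrt(2*L) = sqrt(2)*sqrt(L))
1/((-31328 + (18690 - U))*f(140)) = 1/((-31328 + (18690 - 1*(-234731)))*((sqrt(2)*sqrt(140)))) = 1/((-31328 + (18690 + 234731))*((sqrt(2)*(2*sqrt(35))))) = 1/((-31328 + 253421)*((2*sqrt(70)))) = (sqrt(70)/140)/222093 = sqrt(70)/31093020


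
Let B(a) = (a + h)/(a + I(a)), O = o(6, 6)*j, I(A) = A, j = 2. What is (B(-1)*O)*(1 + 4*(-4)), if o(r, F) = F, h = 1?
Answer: 0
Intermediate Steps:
O = 12 (O = 6*2 = 12)
B(a) = (1 + a)/(2*a) (B(a) = (a + 1)/(a + a) = (1 + a)/((2*a)) = (1 + a)*(1/(2*a)) = (1 + a)/(2*a))
(B(-1)*O)*(1 + 4*(-4)) = (((½)*(1 - 1)/(-1))*12)*(1 + 4*(-4)) = (((½)*(-1)*0)*12)*(1 - 16) = (0*12)*(-15) = 0*(-15) = 0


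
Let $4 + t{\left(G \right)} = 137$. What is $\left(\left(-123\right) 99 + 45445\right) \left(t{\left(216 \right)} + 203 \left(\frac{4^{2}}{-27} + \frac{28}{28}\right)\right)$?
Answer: $\frac{193752832}{27} \approx 7.176 \cdot 10^{6}$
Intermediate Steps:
$t{\left(G \right)} = 133$ ($t{\left(G \right)} = -4 + 137 = 133$)
$\left(\left(-123\right) 99 + 45445\right) \left(t{\left(216 \right)} + 203 \left(\frac{4^{2}}{-27} + \frac{28}{28}\right)\right) = \left(\left(-123\right) 99 + 45445\right) \left(133 + 203 \left(\frac{4^{2}}{-27} + \frac{28}{28}\right)\right) = \left(-12177 + 45445\right) \left(133 + 203 \left(16 \left(- \frac{1}{27}\right) + 28 \cdot \frac{1}{28}\right)\right) = 33268 \left(133 + 203 \left(- \frac{16}{27} + 1\right)\right) = 33268 \left(133 + 203 \cdot \frac{11}{27}\right) = 33268 \left(133 + \frac{2233}{27}\right) = 33268 \cdot \frac{5824}{27} = \frac{193752832}{27}$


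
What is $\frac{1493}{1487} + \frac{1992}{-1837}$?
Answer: $- \frac{219463}{2731619} \approx -0.080342$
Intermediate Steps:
$\frac{1493}{1487} + \frac{1992}{-1837} = 1493 \cdot \frac{1}{1487} + 1992 \left(- \frac{1}{1837}\right) = \frac{1493}{1487} - \frac{1992}{1837} = - \frac{219463}{2731619}$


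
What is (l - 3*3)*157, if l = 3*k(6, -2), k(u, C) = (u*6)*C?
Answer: -35325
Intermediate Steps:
k(u, C) = 6*C*u (k(u, C) = (6*u)*C = 6*C*u)
l = -216 (l = 3*(6*(-2)*6) = 3*(-72) = -216)
(l - 3*3)*157 = (-216 - 3*3)*157 = (-216 - 9)*157 = -225*157 = -35325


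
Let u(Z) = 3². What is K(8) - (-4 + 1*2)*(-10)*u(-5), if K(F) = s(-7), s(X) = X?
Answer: -187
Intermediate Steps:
K(F) = -7
u(Z) = 9
K(8) - (-4 + 1*2)*(-10)*u(-5) = -7 - (-4 + 1*2)*(-10)*9 = -7 - (-4 + 2)*(-10)*9 = -7 - (-2*(-10))*9 = -7 - 20*9 = -7 - 1*180 = -7 - 180 = -187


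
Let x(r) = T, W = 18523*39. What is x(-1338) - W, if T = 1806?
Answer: -720591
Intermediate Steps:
W = 722397
x(r) = 1806
x(-1338) - W = 1806 - 1*722397 = 1806 - 722397 = -720591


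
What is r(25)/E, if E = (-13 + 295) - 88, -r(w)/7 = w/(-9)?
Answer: 175/1746 ≈ 0.10023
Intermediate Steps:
r(w) = 7*w/9 (r(w) = -7*w/(-9) = -7*w*(-1)/9 = -(-7)*w/9 = 7*w/9)
E = 194 (E = 282 - 88 = 194)
r(25)/E = ((7/9)*25)/194 = (175/9)*(1/194) = 175/1746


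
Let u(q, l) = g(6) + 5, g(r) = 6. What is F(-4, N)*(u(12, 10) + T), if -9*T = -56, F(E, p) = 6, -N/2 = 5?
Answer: 310/3 ≈ 103.33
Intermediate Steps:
N = -10 (N = -2*5 = -10)
u(q, l) = 11 (u(q, l) = 6 + 5 = 11)
T = 56/9 (T = -1/9*(-56) = 56/9 ≈ 6.2222)
F(-4, N)*(u(12, 10) + T) = 6*(11 + 56/9) = 6*(155/9) = 310/3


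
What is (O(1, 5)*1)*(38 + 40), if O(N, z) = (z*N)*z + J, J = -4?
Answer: 1638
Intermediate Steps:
O(N, z) = -4 + N*z**2 (O(N, z) = (z*N)*z - 4 = (N*z)*z - 4 = N*z**2 - 4 = -4 + N*z**2)
(O(1, 5)*1)*(38 + 40) = ((-4 + 1*5**2)*1)*(38 + 40) = ((-4 + 1*25)*1)*78 = ((-4 + 25)*1)*78 = (21*1)*78 = 21*78 = 1638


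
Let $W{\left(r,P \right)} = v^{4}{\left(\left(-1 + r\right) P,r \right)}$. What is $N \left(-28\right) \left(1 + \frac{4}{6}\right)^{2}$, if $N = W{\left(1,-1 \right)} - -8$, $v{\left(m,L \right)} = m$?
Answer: $- \frac{5600}{9} \approx -622.22$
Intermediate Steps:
$W{\left(r,P \right)} = P^{4} \left(-1 + r\right)^{4}$ ($W{\left(r,P \right)} = \left(\left(-1 + r\right) P\right)^{4} = \left(P \left(-1 + r\right)\right)^{4} = P^{4} \left(-1 + r\right)^{4}$)
$N = 8$ ($N = \left(-1\right)^{4} \left(-1 + 1\right)^{4} - -8 = 1 \cdot 0^{4} + 8 = 1 \cdot 0 + 8 = 0 + 8 = 8$)
$N \left(-28\right) \left(1 + \frac{4}{6}\right)^{2} = 8 \left(-28\right) \left(1 + \frac{4}{6}\right)^{2} = - 224 \left(1 + 4 \cdot \frac{1}{6}\right)^{2} = - 224 \left(1 + \frac{2}{3}\right)^{2} = - 224 \left(\frac{5}{3}\right)^{2} = \left(-224\right) \frac{25}{9} = - \frac{5600}{9}$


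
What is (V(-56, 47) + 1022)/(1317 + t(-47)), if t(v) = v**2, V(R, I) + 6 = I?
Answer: 1063/3526 ≈ 0.30147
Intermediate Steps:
V(R, I) = -6 + I
(V(-56, 47) + 1022)/(1317 + t(-47)) = ((-6 + 47) + 1022)/(1317 + (-47)**2) = (41 + 1022)/(1317 + 2209) = 1063/3526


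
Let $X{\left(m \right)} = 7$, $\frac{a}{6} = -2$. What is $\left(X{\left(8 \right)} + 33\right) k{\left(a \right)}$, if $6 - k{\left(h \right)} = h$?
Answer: $720$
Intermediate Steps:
$a = -12$ ($a = 6 \left(-2\right) = -12$)
$k{\left(h \right)} = 6 - h$
$\left(X{\left(8 \right)} + 33\right) k{\left(a \right)} = \left(7 + 33\right) \left(6 - -12\right) = 40 \left(6 + 12\right) = 40 \cdot 18 = 720$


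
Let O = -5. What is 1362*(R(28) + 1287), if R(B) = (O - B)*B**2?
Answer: -33484770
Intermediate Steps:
R(B) = B**2*(-5 - B) (R(B) = (-5 - B)*B**2 = B**2*(-5 - B))
1362*(R(28) + 1287) = 1362*(28**2*(-5 - 1*28) + 1287) = 1362*(784*(-5 - 28) + 1287) = 1362*(784*(-33) + 1287) = 1362*(-25872 + 1287) = 1362*(-24585) = -33484770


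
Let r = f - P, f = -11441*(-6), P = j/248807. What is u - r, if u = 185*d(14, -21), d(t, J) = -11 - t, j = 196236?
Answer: -18230141461/248807 ≈ -73270.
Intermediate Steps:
P = 196236/248807 ≈ 0.78871
f = 68646
u = -4625 (u = 185*(-11 - 1*14) = 185*(-11 - 14) = 185*(-25) = -4625)
r = 17079409086/248807 (r = 68646 - 1*196236/248807 = 68646 - 196236/248807 = 17079409086/248807 ≈ 68645.)
u - r = -4625 - 1*17079409086/248807 = -4625 - 17079409086/248807 = -18230141461/248807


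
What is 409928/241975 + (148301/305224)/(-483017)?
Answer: 60434985402727349/35673982446015800 ≈ 1.6941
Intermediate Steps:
409928/241975 + (148301/305224)/(-483017) = 409928*(1/241975) + (148301*(1/305224))*(-1/483017) = 409928/241975 + (148301/305224)*(-1/483017) = 409928/241975 - 148301/147428380808 = 60434985402727349/35673982446015800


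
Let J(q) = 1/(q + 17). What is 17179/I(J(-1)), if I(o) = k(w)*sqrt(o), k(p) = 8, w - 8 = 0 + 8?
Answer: 17179/2 ≈ 8589.5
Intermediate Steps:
w = 16 (w = 8 + (0 + 8) = 8 + 8 = 16)
J(q) = 1/(17 + q)
I(o) = 8*sqrt(o)
17179/I(J(-1)) = 17179/((8*sqrt(1/(17 - 1)))) = 17179/((8*sqrt(1/16))) = 17179/((8*(1/4))) = 17179/2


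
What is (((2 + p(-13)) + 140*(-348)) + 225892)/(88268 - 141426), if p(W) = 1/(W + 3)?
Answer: -1771739/531580 ≈ -3.3330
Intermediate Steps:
p(W) = 1/(3 + W)
(((2 + p(-13)) + 140*(-348)) + 225892)/(88268 - 141426) = (((2 + 1/(3 - 13)) + 140*(-348)) + 225892)/(88268 - 141426) = (((2 + 1/(-10)) - 48720) + 225892)/(-53158) = (((2 - 1/10) - 48720) + 225892)*(-1/53158) = ((19/10 - 48720) + 225892)*(-1/53158) = (-487181/10 + 225892)*(-1/53158) = (1771739/10)*(-1/53158) = -1771739/531580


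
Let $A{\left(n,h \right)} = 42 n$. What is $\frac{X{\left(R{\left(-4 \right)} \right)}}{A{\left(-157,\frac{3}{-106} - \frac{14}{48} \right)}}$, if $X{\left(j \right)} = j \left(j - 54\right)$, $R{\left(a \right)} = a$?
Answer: $- \frac{116}{3297} \approx -0.035183$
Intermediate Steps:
$X{\left(j \right)} = j \left(-54 + j\right)$
$\frac{X{\left(R{\left(-4 \right)} \right)}}{A{\left(-157,\frac{3}{-106} - \frac{14}{48} \right)}} = \frac{\left(-4\right) \left(-54 - 4\right)}{42 \left(-157\right)} = \frac{\left(-4\right) \left(-58\right)}{-6594} = 232 \left(- \frac{1}{6594}\right) = - \frac{116}{3297}$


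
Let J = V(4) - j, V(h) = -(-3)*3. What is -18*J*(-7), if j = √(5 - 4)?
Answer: 1008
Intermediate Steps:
V(h) = 9 (V(h) = -3*(-3) = 9)
j = 1 (j = √1 = 1)
J = 8 (J = 9 - 1*1 = 9 - 1 = 8)
-18*J*(-7) = -18*8*(-7) = -144*(-7) = 1008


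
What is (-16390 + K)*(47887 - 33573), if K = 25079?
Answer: 124374346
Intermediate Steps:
(-16390 + K)*(47887 - 33573) = (-16390 + 25079)*(47887 - 33573) = 8689*14314 = 124374346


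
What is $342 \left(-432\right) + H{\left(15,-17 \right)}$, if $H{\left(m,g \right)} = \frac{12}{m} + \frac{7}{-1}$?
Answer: $- \frac{738751}{5} \approx -1.4775 \cdot 10^{5}$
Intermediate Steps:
$H{\left(m,g \right)} = -7 + \frac{12}{m}$ ($H{\left(m,g \right)} = \frac{12}{m} + 7 \left(-1\right) = \frac{12}{m} - 7 = -7 + \frac{12}{m}$)
$342 \left(-432\right) + H{\left(15,-17 \right)} = 342 \left(-432\right) - \left(7 - \frac{12}{15}\right) = -147744 + \left(-7 + 12 \cdot \frac{1}{15}\right) = -147744 + \left(-7 + \frac{4}{5}\right) = -147744 - \frac{31}{5} = - \frac{738751}{5}$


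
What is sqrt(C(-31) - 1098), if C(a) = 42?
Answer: 4*I*sqrt(66) ≈ 32.496*I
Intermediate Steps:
sqrt(C(-31) - 1098) = sqrt(42 - 1098) = sqrt(-1056) = 4*I*sqrt(66)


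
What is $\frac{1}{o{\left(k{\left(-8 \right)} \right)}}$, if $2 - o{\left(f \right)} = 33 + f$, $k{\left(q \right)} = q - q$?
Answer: $- \frac{1}{31} \approx -0.032258$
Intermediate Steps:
$k{\left(q \right)} = 0$
$o{\left(f \right)} = -31 - f$ ($o{\left(f \right)} = 2 - \left(33 + f\right) = -31 - f$)
$\frac{1}{o{\left(k{\left(-8 \right)} \right)}} = \frac{1}{-31 - 0} = \frac{1}{-31 + 0} = \frac{1}{-31} = - \frac{1}{31}$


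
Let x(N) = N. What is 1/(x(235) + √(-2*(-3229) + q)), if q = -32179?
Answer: 235/80946 - 17*I*√89/80946 ≈ 0.0029032 - 0.0019813*I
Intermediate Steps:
1/(x(235) + √(-2*(-3229) + q)) = 1/(235 + √(-2*(-3229) - 32179)) = 1/(235 + √(6458 - 32179)) = 1/(235 + √(-25721)) = 1/(235 + 17*I*√89)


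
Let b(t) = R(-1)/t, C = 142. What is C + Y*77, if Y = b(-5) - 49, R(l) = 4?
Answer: -18463/5 ≈ -3692.6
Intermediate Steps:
b(t) = 4/t
Y = -249/5 (Y = 4/(-5) - 49 = 4*(-⅕) - 49 = -⅘ - 49 = -249/5 ≈ -49.800)
C + Y*77 = 142 - 249/5*77 = 142 - 19173/5 = -18463/5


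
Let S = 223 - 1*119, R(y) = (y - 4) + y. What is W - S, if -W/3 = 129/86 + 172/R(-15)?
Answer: -3173/34 ≈ -93.323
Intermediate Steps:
R(y) = -4 + 2*y (R(y) = (-4 + y) + y = -4 + 2*y)
S = 104 (S = 223 - 119 = 104)
W = 363/34 (W = -3*(129/86 + 172/(-4 + 2*(-15))) = -3*(129*(1/86) + 172/(-4 - 30)) = -3*(3/2 + 172/(-34)) = -3*(3/2 + 172*(-1/34)) = -3*(3/2 - 86/17) = -3*(-121/34) = 363/34 ≈ 10.676)
W - S = 363/34 - 1*104 = 363/34 - 104 = -3173/34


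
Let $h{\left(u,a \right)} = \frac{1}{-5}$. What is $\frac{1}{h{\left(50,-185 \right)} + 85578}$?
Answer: $\frac{5}{427889} \approx 1.1685 \cdot 10^{-5}$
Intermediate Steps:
$h{\left(u,a \right)} = - \frac{1}{5}$
$\frac{1}{h{\left(50,-185 \right)} + 85578} = \frac{1}{- \frac{1}{5} + 85578} = \frac{1}{\frac{427889}{5}} = \frac{5}{427889}$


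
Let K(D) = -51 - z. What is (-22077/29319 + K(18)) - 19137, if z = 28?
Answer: -187805327/9773 ≈ -19217.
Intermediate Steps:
K(D) = -79 (K(D) = -51 - 1*28 = -51 - 28 = -79)
(-22077/29319 + K(18)) - 19137 = (-22077/29319 - 79) - 19137 = (-22077*1/29319 - 79) - 19137 = (-7359/9773 - 79) - 19137 = -779426/9773 - 19137 = -187805327/9773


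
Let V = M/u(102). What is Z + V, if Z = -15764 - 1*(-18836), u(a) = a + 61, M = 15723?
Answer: 516459/163 ≈ 3168.5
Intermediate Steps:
u(a) = 61 + a
Z = 3072 (Z = -15764 + 18836 = 3072)
V = 15723/163 (V = 15723/(61 + 102) = 15723/163 ≈ 96.460)
Z + V = 3072 + 15723/163 = 516459/163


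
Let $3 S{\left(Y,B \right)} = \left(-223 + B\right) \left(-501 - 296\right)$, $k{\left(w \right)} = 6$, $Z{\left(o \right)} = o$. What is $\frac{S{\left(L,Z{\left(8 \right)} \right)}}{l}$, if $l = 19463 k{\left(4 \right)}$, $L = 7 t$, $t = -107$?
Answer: $\frac{171355}{350334} \approx 0.48912$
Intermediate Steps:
$L = -749$ ($L = 7 \left(-107\right) = -749$)
$l = 116778$ ($l = 19463 \cdot 6 = 116778$)
$S{\left(Y,B \right)} = \frac{177731}{3} - \frac{797 B}{3}$ ($S{\left(Y,B \right)} = \frac{\left(-223 + B\right) \left(-501 - 296\right)}{3} = \frac{\left(-223 + B\right) \left(-797\right)}{3} = \frac{177731 - 797 B}{3} = \frac{177731}{3} - \frac{797 B}{3}$)
$\frac{S{\left(L,Z{\left(8 \right)} \right)}}{l} = \frac{\frac{177731}{3} - \frac{6376}{3}}{116778} = \left(\frac{177731}{3} - \frac{6376}{3}\right) \frac{1}{116778} = \frac{171355}{3} \cdot \frac{1}{116778} = \frac{171355}{350334}$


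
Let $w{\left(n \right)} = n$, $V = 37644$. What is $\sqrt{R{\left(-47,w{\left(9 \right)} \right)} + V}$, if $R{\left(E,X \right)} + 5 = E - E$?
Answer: $\sqrt{37639} \approx 194.01$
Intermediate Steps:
$R{\left(E,X \right)} = -5$ ($R{\left(E,X \right)} = -5 + \left(E - E\right) = -5 + 0 = -5$)
$\sqrt{R{\left(-47,w{\left(9 \right)} \right)} + V} = \sqrt{-5 + 37644} = \sqrt{37639}$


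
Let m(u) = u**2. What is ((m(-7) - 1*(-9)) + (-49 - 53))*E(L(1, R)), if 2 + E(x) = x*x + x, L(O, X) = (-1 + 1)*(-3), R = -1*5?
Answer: 88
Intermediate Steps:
R = -5
L(O, X) = 0 (L(O, X) = 0*(-3) = 0)
E(x) = -2 + x + x**2 (E(x) = -2 + (x*x + x) = -2 + (x**2 + x) = -2 + (x + x**2) = -2 + x + x**2)
((m(-7) - 1*(-9)) + (-49 - 53))*E(L(1, R)) = (((-7)**2 - 1*(-9)) + (-49 - 53))*(-2 + 0 + 0**2) = ((49 + 9) - 102)*(-2 + 0 + 0) = (58 - 102)*(-2) = -44*(-2) = 88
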